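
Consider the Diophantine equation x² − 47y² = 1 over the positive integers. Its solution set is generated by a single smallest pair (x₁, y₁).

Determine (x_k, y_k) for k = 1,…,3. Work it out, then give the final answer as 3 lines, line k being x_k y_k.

48 7
4607 672
442224 64505

√47 = [6; 1,5,1,12, …], period ℓ=4 (even) → k=3
k=0  a_k=6  p_k/q_k = 6/1
…
k=2  a_k=5  p_k/q_k = 41/6
k=3  a_k=1  p_k/q_k = 48/7
(x₁, y₁) = (48, 7);  48² − 47·7² = 1 ✓
(48+7√47)^2 = 4607 + 672√47
(48+7√47)^3 = 442224 + 64505√47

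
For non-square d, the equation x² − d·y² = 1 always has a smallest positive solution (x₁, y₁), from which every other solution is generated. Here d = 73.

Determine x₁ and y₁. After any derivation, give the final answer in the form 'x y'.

2281249 267000

[8; 1,1,5,5,1,1,16] for √73; ℓ=7 ⇒ convergent index 13
i=0: a=8 ⇒ p=8, q=1
…
i=4: a=5 ⇒ p=487, q=57
i=5: a=1 ⇒ p=581, q=68
i=6: a=1 ⇒ p=1068, q=125
…
i=8: a=1 ⇒ p=18737, q=2193
…
i=11: a=5 ⇒ p=1040241, q=121751
i=12: a=1 ⇒ p=1241008, q=145249
i=13: a=1 ⇒ p=2281249, q=267000
→ (2281249, 267000).  Check: 2281249²=5204097000001, 73·267000²=5204097000000, difference 1.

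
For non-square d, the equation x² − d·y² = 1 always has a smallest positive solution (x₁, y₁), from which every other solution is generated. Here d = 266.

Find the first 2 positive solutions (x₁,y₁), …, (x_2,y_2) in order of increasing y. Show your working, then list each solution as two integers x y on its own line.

685 42
938449 57540

[16; 3,4,3,32] for √266; ℓ=4 ⇒ convergent index 3
k=0  a_k=16  p_k/q_k = 16/1
…
k=2  a_k=4  p_k/q_k = 212/13
k=3  a_k=3  p_k/q_k = 685/42
fundamental: x₁=685, y₁=42  (since 469225 − 266·1764 = 1)
(x_2, y_2) = (685·685 + 266·42·42, 685·42 + 42·685) = (938449, 57540)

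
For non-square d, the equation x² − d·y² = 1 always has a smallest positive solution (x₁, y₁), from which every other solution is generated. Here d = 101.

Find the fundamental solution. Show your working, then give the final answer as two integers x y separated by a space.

201 20

[10; 20] for √101; ℓ=1 ⇒ convergent index 1
k=0  a_k=10  p_k/q_k = 10/1
k=1  a_k=20  p_k/q_k = 201/20
(x₁, y₁) = (201, 20);  201² − 101·20² = 1 ✓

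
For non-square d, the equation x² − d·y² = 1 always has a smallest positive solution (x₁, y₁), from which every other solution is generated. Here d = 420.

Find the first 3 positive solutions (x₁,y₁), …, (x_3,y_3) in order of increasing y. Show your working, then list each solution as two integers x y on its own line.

41 2
3361 164
275561 13446

d=420: √d = [20; 2,40] (ℓ=2, even), read p_1/q_1
i=0: a=20 ⇒ p=20, q=1
i=1: a=2 ⇒ p=41, q=2
(x₁, y₁) = (41, 2);  41² − 420·2² = 1 ✓
(41+2√420)^2 = 3361 + 164√420
(41+2√420)^3 = 275561 + 13446√420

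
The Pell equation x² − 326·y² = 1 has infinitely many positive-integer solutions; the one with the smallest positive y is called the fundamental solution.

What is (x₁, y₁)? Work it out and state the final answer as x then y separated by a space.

√326 = [18; 18,36, …], period ℓ=2 (even) → k=1
k=0  a_k=18  p_k/q_k = 18/1
k=1  a_k=18  p_k/q_k = 325/18
(x₁, y₁) = (325, 18);  325² − 326·18² = 1 ✓

325 18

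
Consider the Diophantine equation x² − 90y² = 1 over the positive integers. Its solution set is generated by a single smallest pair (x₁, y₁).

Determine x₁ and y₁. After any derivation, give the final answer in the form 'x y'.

d=90: √d = [9; 2,18] (ℓ=2, even), read p_1/q_1
i=0: a=9 ⇒ p=9, q=1
i=1: a=2 ⇒ p=19, q=2
→ (19, 2).  Check: 19²=361, 90·2²=360, difference 1.

19 2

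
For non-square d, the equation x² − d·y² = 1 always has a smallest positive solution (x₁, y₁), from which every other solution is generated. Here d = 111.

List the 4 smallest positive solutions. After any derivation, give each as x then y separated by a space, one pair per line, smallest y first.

295 28
174049 16520
102688615 9746772
60586108801 5750578960

√111 → a₀=10, period (1,1,6,1,1,20); ℓ=6 even so k=5
step 0: (10, 1)  from 10·(1,0) + (0,1)
…
step 4: (158, 15)  from 1·(137,13) + (21,2)
step 5: (295, 28)  from 1·(158,15) + (137,13)
fundamental: x₁=295, y₁=28  (since 87025 − 111·784 = 1)
(x_2, y_2) = (295·295 + 111·28·28, 295·28 + 28·295) = (174049, 16520)
(x_3, y_3) = (295·174049 + 111·28·16520, 295·16520 + 28·174049) = (102688615, 9746772)
(x_4, y_4) = (295·102688615 + 111·28·9746772, 295·9746772 + 28·102688615) = (60586108801, 5750578960)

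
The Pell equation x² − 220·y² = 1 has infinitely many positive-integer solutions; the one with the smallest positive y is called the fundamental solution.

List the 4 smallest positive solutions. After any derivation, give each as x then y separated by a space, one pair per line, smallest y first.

89 6
15841 1068
2819609 190098
501874561 33836376

√220 → a₀=14, period (1,4,1,28); ℓ=4 even so k=3
k=0  a_k=14  p_k/q_k = 14/1
k=1  a_k=1  p_k/q_k = 15/1
k=2  a_k=4  p_k/q_k = 74/5
k=3  a_k=1  p_k/q_k = 89/6
(x₁, y₁) = (89, 6);  89² − 220·6² = 1 ✓
(89+6√220)^2 = 15841 + 1068√220
(89+6√220)^3 = 2819609 + 190098√220
(89+6√220)^4 = 501874561 + 33836376√220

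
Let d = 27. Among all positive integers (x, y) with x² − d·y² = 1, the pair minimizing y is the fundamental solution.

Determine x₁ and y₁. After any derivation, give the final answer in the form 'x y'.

26 5

[5; 5,10] for √27; ℓ=2 ⇒ convergent index 1
i=0: a=5 ⇒ p=5, q=1
i=1: a=5 ⇒ p=26, q=5
(x₁, y₁) = (26, 5);  26² − 27·5² = 1 ✓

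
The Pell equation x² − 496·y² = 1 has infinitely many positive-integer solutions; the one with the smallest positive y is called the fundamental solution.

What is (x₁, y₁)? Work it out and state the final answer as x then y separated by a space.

√496 = [22; 3,1,2,4,1,…,1,3,44, …], period ℓ=16 (even) → k=15
a_0=22:  p_0=22·1+0=22,  q_0=22·0+1=1
a_1=3:  p_1=3·22+1=67,  q_1=3·1+0=3
a_2=1:  p_2=1·67+22=89,  q_2=1·3+1=4
…
a_5=1:  p_5=1·1069+245=1314,  q_5=1·48+11=59
…
a_7=2:  p_7=2·2383+1314=6080,  q_7=2·107+59=273
…
a_10=1:  p_10=1·35166+14543=49709,  q_10=1·1579+653=2232
a_11=1:  p_11=1·49709+35166=84875,  q_11=1·2232+1579=3811
a_12=4:  p_12=4·84875+49709=389209,  q_12=4·3811+2232=17476
a_13=2:  p_13=2·389209+84875=863293,  q_13=2·17476+3811=38763
a_14=1:  p_14=1·863293+389209=1252502,  q_14=1·38763+17476=56239
a_15=3:  p_15=3·1252502+863293=4620799,  q_15=3·56239+38763=207480
→ (4620799, 207480).  Check: 4620799²=21351783398401, 496·207480²=21351783398400, difference 1.

4620799 207480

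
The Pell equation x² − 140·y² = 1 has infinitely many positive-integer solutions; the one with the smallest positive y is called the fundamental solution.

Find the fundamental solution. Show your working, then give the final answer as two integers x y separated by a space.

71 6

[11; 1,4,1,22] for √140; ℓ=4 ⇒ convergent index 3
k=0  a_k=11  p_k/q_k = 11/1
k=1  a_k=1  p_k/q_k = 12/1
k=2  a_k=4  p_k/q_k = 59/5
k=3  a_k=1  p_k/q_k = 71/6
→ (71, 6).  Check: 71²=5041, 140·6²=5040, difference 1.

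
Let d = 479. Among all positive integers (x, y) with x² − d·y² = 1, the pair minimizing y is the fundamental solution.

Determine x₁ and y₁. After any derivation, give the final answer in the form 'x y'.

d=479: √d = [21; 1,7,1,3,2,21,2,3,1,7,1,42] (ℓ=12, even), read p_11/q_11
step 0: (21, 1)  from 21·(1,0) + (0,1)
step 1: (22, 1)  from 1·(21,1) + (1,0)
step 2: (175, 8)  from 7·(22,1) + (21,1)
step 3: (197, 9)  from 1·(175,8) + (22,1)
step 4: (766, 35)  from 3·(197,9) + (175,8)
step 5: (1729, 79)  from 2·(766,35) + (197,9)
…
step 9: (340591, 15562)  from 1·(264712,12095) + (75879,3467)
step 10: (2648849, 121029)  from 7·(340591,15562) + (264712,12095)
step 11: (2989440, 136591)  from 1·(2648849,121029) + (340591,15562)
→ (2989440, 136591).  Check: 2989440²=8936751513600, 479·136591²=8936751513599, difference 1.

2989440 136591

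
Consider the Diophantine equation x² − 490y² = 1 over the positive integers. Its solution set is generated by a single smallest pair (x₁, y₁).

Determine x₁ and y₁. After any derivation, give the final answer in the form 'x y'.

1039681 46968

√490 → a₀=22, period (7,2,1,4,4,4,1,2,7,44); ℓ=10 even so k=9
step 0: (22, 1)  from 22·(1,0) + (0,1)
step 1: (155, 7)  from 7·(22,1) + (1,0)
step 2: (332, 15)  from 2·(155,7) + (22,1)
…
step 4: (2280, 103)  from 4·(487,22) + (332,15)
…
step 7: (50315, 2273)  from 1·(40708,1839) + (9607,434)
step 8: (141338, 6385)  from 2·(50315,2273) + (40708,1839)
step 9: (1039681, 46968)  from 7·(141338,6385) + (50315,2273)
(x₁, y₁) = (1039681, 46968);  1039681² − 490·46968² = 1 ✓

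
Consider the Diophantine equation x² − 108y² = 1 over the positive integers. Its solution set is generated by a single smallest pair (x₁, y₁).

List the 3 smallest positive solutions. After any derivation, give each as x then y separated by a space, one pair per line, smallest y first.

1351 130
3650401 351260
9863382151 949104390

[10; 2,1,1,4,1,1,2,20] for √108; ℓ=8 ⇒ convergent index 7
k=0  a_k=10  p_k/q_k = 10/1
…
k=4  a_k=4  p_k/q_k = 239/23
…
k=6  a_k=1  p_k/q_k = 530/51
k=7  a_k=2  p_k/q_k = 1351/130
(x₁, y₁) = (1351, 130);  1351² − 108·130² = 1 ✓
n=2: (1351,130)∘(1351,130) = (1351·1351+108·130·130, 1351·130+130·1351) = (3650401,351260)
n=3: (3650401,351260)∘(1351,130) = (1351·3650401+108·130·351260, 1351·351260+130·3650401) = (9863382151,949104390)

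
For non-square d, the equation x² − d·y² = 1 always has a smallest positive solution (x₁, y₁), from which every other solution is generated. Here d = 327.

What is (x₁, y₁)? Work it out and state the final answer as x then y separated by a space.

217 12

[18; 12,36] for √327; ℓ=2 ⇒ convergent index 1
k=0  a_k=18  p_k/q_k = 18/1
k=1  a_k=12  p_k/q_k = 217/12
(x₁, y₁) = (217, 12);  217² − 327·12² = 1 ✓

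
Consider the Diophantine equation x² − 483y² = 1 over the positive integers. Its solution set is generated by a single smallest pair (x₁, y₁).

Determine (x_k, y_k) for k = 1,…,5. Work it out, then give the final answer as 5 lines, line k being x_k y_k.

[21; 1,42] for √483; ℓ=2 ⇒ convergent index 1
i=0: a=21 ⇒ p=21, q=1
i=1: a=1 ⇒ p=22, q=1
fundamental: x₁=22, y₁=1  (since 484 − 483·1 = 1)
k=2:  x_2 = 22·22+483·1·1 = 967,  y_2 = 22·1+1·22 = 44
k=3:  x_3 = 22·967+483·1·44 = 42526,  y_3 = 22·44+1·967 = 1935
k=4:  x_4 = 22·42526+483·1·1935 = 1870177,  y_4 = 22·1935+1·42526 = 85096
k=5:  x_5 = 22·1870177+483·1·85096 = 82245262,  y_5 = 22·85096+1·1870177 = 3742289

22 1
967 44
42526 1935
1870177 85096
82245262 3742289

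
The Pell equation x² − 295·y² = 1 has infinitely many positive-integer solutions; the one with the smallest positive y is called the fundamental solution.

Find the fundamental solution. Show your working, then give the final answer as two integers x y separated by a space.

d=295: √d = [17; 5,1,2,3,2,6,2,3,2,1,5,34] (ℓ=12, even), read p_11/q_11
i=0: a=17 ⇒ p=17, q=1
…
i=4: a=3 ⇒ p=979, q=57
…
i=6: a=6 ⇒ p=14479, q=843
i=7: a=2 ⇒ p=31208, q=1817
…
i=10: a=1 ⇒ p=355517, q=20699
i=11: a=5 ⇒ p=2024999, q=117900
→ (2024999, 117900).  Check: 2024999²=4100620950001, 295·117900²=4100620950000, difference 1.

2024999 117900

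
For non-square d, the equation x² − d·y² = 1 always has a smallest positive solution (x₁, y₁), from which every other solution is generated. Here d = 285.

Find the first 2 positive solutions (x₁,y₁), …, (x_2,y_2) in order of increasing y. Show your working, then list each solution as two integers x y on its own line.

d=285: √d = [16; 1,7,2,7,1,32] (ℓ=6, even), read p_5/q_5
i=0: a=16 ⇒ p=16, q=1
i=1: a=1 ⇒ p=17, q=1
i=2: a=7 ⇒ p=135, q=8
i=3: a=2 ⇒ p=287, q=17
i=4: a=7 ⇒ p=2144, q=127
i=5: a=1 ⇒ p=2431, q=144
(x₁, y₁) = (2431, 144);  2431² − 285·144² = 1 ✓
k=2:  x_2 = 2431·2431+285·144·144 = 11819521,  y_2 = 2431·144+144·2431 = 700128

2431 144
11819521 700128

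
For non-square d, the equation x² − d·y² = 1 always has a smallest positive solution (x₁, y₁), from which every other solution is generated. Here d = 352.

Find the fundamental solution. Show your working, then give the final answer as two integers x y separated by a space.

77617 4137

√352 = [18; 1,3,5,9,5,3,1,36, …], period ℓ=8 (even) → k=7
k=0  a_k=18  p_k/q_k = 18/1
…
k=2  a_k=3  p_k/q_k = 75/4
k=3  a_k=5  p_k/q_k = 394/21
…
k=5  a_k=5  p_k/q_k = 18499/986
k=6  a_k=3  p_k/q_k = 59118/3151
k=7  a_k=1  p_k/q_k = 77617/4137
fundamental: x₁=77617, y₁=4137  (since 6024398689 − 352·17114769 = 1)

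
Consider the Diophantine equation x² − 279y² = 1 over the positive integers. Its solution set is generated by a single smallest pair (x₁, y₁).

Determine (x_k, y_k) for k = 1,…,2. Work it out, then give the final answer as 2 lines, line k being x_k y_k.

d=279: √d = [16; 1,2,2,1,2,2,1,32] (ℓ=8, even), read p_7/q_7
i=0: a=16 ⇒ p=16, q=1
i=1: a=1 ⇒ p=17, q=1
…
i=3: a=2 ⇒ p=117, q=7
i=4: a=1 ⇒ p=167, q=10
…
i=6: a=2 ⇒ p=1069, q=64
i=7: a=1 ⇒ p=1520, q=91
→ (1520, 91).  Check: 1520²=2310400, 279·91²=2310399, difference 1.
(x_2, y_2) = (1520·1520 + 279·91·91, 1520·91 + 91·1520) = (4620799, 276640)

1520 91
4620799 276640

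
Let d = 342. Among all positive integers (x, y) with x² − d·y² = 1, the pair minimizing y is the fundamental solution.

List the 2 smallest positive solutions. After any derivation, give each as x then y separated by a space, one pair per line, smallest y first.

37 2
2737 148

d=342: √d = [18; 2,36] (ℓ=2, even), read p_1/q_1
step 0: (18, 1)  from 18·(1,0) + (0,1)
step 1: (37, 2)  from 2·(18,1) + (1,0)
→ (37, 2).  Check: 37²=1369, 342·2²=1368, difference 1.
(37+2√342)^2 = 2737 + 148√342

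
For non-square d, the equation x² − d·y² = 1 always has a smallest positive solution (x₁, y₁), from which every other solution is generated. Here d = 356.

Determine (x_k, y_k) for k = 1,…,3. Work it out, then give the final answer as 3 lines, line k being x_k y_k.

500001 26500
500002000001 26500053000
500003000004500001 26500106000079500

√356 = [18; 1,6,1,1,2,…,6,1,36, …], period ℓ=14 (even) → k=13
step 0: (18, 1)  from 18·(1,0) + (0,1)
…
step 5: (717, 38)  from 2·(283,15) + (151,8)
…
step 7: (8717, 462)  from 8·(1000,53) + (717,38)
…
step 9: (28151, 1492)  from 2·(9717,515) + (8717,462)
step 10: (37868, 2007)  from 1·(28151,1492) + (9717,515)
step 11: (66019, 3499)  from 1·(37868,2007) + (28151,1492)
step 12: (433982, 23001)  from 6·(66019,3499) + (37868,2007)
step 13: (500001, 26500)  from 1·(433982,23001) + (66019,3499)
→ (500001, 26500).  Check: 500001²=250001000001, 356·26500²=250001000000, difference 1.
(500001+26500√356)^2 = 500002000001 + 26500053000√356
(500001+26500√356)^3 = 500003000004500001 + 26500106000079500√356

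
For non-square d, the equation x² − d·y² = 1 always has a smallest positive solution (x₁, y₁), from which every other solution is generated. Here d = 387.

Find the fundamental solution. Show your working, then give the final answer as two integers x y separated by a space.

√387 = [19; 1,2,19,2,1,38, …], period ℓ=6 (even) → k=5
step 0: (19, 1)  from 19·(1,0) + (0,1)
…
step 2: (59, 3)  from 2·(20,1) + (19,1)
step 3: (1141, 58)  from 19·(59,3) + (20,1)
step 4: (2341, 119)  from 2·(1141,58) + (59,3)
step 5: (3482, 177)  from 1·(2341,119) + (1141,58)
fundamental: x₁=3482, y₁=177  (since 12124324 − 387·31329 = 1)

3482 177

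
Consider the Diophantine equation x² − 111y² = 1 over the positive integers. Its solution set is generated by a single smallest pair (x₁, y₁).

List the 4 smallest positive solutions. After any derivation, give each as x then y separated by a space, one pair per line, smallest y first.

295 28
174049 16520
102688615 9746772
60586108801 5750578960

√111 = [10; 1,1,6,1,1,20, …], period ℓ=6 (even) → k=5
k=0  a_k=10  p_k/q_k = 10/1
…
k=2  a_k=1  p_k/q_k = 21/2
…
k=4  a_k=1  p_k/q_k = 158/15
k=5  a_k=1  p_k/q_k = 295/28
(x₁, y₁) = (295, 28);  295² − 111·28² = 1 ✓
k=2:  x_2 = 295·295+111·28·28 = 174049,  y_2 = 295·28+28·295 = 16520
k=3:  x_3 = 295·174049+111·28·16520 = 102688615,  y_3 = 295·16520+28·174049 = 9746772
k=4:  x_4 = 295·102688615+111·28·9746772 = 60586108801,  y_4 = 295·9746772+28·102688615 = 5750578960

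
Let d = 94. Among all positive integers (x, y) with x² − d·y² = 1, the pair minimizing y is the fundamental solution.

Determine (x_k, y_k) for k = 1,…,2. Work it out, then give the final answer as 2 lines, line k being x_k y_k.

2143295 221064
9187426914049 947610731760

√94 → a₀=9, period (1,2,3,1,1,…,2,1,18); ℓ=16 even so k=15
k=0  a_k=9  p_k/q_k = 9/1
…
k=2  a_k=2  p_k/q_k = 29/3
…
k=6  a_k=5  p_k/q_k = 1241/128
…
k=13  a_k=3  p_k/q_k = 652934/67345
k=14  a_k=2  p_k/q_k = 1490361/153719
k=15  a_k=1  p_k/q_k = 2143295/221064
fundamental: x₁=2143295, y₁=221064  (since 4593713457025 − 94·48869292096 = 1)
(x_2, y_2) = (2143295·2143295 + 94·221064·221064, 2143295·221064 + 221064·2143295) = (9187426914049, 947610731760)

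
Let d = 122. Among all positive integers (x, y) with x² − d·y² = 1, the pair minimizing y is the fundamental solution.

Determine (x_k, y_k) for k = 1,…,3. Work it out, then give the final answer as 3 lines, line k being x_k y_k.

243 22
118097 10692
57394899 5196290

d=122: √d = [11; 22] (ℓ=1, odd), read p_1/q_1
a_0=11:  p_0=11·1+0=11,  q_0=11·0+1=1
a_1=22:  p_1=22·11+1=243,  q_1=22·1+0=22
→ (243, 22).  Check: 243²=59049, 122·22²=59048, difference 1.
n=2: (243,22)∘(243,22) = (243·243+122·22·22, 243·22+22·243) = (118097,10692)
n=3: (118097,10692)∘(243,22) = (243·118097+122·22·10692, 243·10692+22·118097) = (57394899,5196290)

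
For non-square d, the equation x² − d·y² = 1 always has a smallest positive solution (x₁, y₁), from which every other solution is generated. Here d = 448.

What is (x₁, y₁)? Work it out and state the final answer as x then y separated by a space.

127 6

d=448: √d = [21; 6,42] (ℓ=2, even), read p_1/q_1
step 0: (21, 1)  from 21·(1,0) + (0,1)
step 1: (127, 6)  from 6·(21,1) + (1,0)
→ (127, 6).  Check: 127²=16129, 448·6²=16128, difference 1.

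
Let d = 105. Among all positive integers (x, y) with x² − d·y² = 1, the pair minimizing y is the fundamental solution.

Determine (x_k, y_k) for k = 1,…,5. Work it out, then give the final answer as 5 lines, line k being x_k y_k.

41 4
3361 328
275561 26892
22592641 2204816
1852321001 180768020

√105 → a₀=10, period (4,20); ℓ=2 even so k=1
a_0=10:  p_0=10·1+0=10,  q_0=10·0+1=1
a_1=4:  p_1=4·10+1=41,  q_1=4·1+0=4
→ (41, 4).  Check: 41²=1681, 105·4²=1680, difference 1.
(x_2, y_2) = (41·41 + 105·4·4, 41·4 + 4·41) = (3361, 328)
(x_3, y_3) = (41·3361 + 105·4·328, 41·328 + 4·3361) = (275561, 26892)
(x_4, y_4) = (41·275561 + 105·4·26892, 41·26892 + 4·275561) = (22592641, 2204816)
(x_5, y_5) = (41·22592641 + 105·4·2204816, 41·2204816 + 4·22592641) = (1852321001, 180768020)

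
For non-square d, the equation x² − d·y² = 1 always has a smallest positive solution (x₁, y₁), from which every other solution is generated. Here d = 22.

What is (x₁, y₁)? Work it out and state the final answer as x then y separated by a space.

[4; 1,2,4,2,1,8] for √22; ℓ=6 ⇒ convergent index 5
step 0: (4, 1)  from 4·(1,0) + (0,1)
…
step 2: (14, 3)  from 2·(5,1) + (4,1)
step 3: (61, 13)  from 4·(14,3) + (5,1)
step 4: (136, 29)  from 2·(61,13) + (14,3)
step 5: (197, 42)  from 1·(136,29) + (61,13)
fundamental: x₁=197, y₁=42  (since 38809 − 22·1764 = 1)

197 42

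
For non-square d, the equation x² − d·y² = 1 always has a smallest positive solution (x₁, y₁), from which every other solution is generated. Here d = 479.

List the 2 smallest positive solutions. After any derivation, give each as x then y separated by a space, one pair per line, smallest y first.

2989440 136591
17873503027199 816661198080

√479 = [21; 1,7,1,3,2,21,2,3,1,7,1,42, …], period ℓ=12 (even) → k=11
i=0: a=21 ⇒ p=21, q=1
i=1: a=1 ⇒ p=22, q=1
…
i=3: a=1 ⇒ p=197, q=9
i=4: a=3 ⇒ p=766, q=35
i=5: a=2 ⇒ p=1729, q=79
i=6: a=21 ⇒ p=37075, q=1694
i=7: a=2 ⇒ p=75879, q=3467
i=8: a=3 ⇒ p=264712, q=12095
i=9: a=1 ⇒ p=340591, q=15562
i=10: a=7 ⇒ p=2648849, q=121029
i=11: a=1 ⇒ p=2989440, q=136591
→ (2989440, 136591).  Check: 2989440²=8936751513600, 479·136591²=8936751513599, difference 1.
(2989440+136591√479)^2 = 17873503027199 + 816661198080√479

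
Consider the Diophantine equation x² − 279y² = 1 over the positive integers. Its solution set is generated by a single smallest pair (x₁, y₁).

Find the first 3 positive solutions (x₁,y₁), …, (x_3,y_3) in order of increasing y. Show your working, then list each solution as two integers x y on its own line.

1520 91
4620799 276640
14047227440 840985509

[16; 1,2,2,1,2,2,1,32] for √279; ℓ=8 ⇒ convergent index 7
a_0=16:  p_0=16·1+0=16,  q_0=16·0+1=1
a_1=1:  p_1=1·16+1=17,  q_1=1·1+0=1
a_2=2:  p_2=2·17+16=50,  q_2=2·1+1=3
a_3=2:  p_3=2·50+17=117,  q_3=2·3+1=7
…
a_5=2:  p_5=2·167+117=451,  q_5=2·10+7=27
a_6=2:  p_6=2·451+167=1069,  q_6=2·27+10=64
a_7=1:  p_7=1·1069+451=1520,  q_7=1·64+27=91
fundamental: x₁=1520, y₁=91  (since 2310400 − 279·8281 = 1)
(1520+91√279)^2 = 4620799 + 276640√279
(1520+91√279)^3 = 14047227440 + 840985509√279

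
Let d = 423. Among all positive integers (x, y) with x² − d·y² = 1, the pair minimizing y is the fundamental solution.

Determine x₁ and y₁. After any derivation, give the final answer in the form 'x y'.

4607 224

√423 = [20; 1,1,3,4,3,1,1,40, …], period ℓ=8 (even) → k=7
i=0: a=20 ⇒ p=20, q=1
…
i=3: a=3 ⇒ p=144, q=7
…
i=6: a=1 ⇒ p=2612, q=127
i=7: a=1 ⇒ p=4607, q=224
→ (4607, 224).  Check: 4607²=21224449, 423·224²=21224448, difference 1.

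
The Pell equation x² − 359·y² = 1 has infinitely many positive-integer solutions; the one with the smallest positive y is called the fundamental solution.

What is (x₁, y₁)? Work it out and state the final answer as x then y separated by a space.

360 19

√359 = [18; 1,17,1,36, …], period ℓ=4 (even) → k=3
k=0  a_k=18  p_k/q_k = 18/1
…
k=2  a_k=17  p_k/q_k = 341/18
k=3  a_k=1  p_k/q_k = 360/19
fundamental: x₁=360, y₁=19  (since 129600 − 359·361 = 1)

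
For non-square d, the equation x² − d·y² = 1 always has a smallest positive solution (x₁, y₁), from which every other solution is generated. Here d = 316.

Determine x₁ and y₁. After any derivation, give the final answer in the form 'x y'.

12799 720

[17; 1,3,2,8,2,3,1,34] for √316; ℓ=8 ⇒ convergent index 7
i=0: a=17 ⇒ p=17, q=1
i=1: a=1 ⇒ p=18, q=1
i=2: a=3 ⇒ p=71, q=4
i=3: a=2 ⇒ p=160, q=9
…
i=6: a=3 ⇒ p=9937, q=559
i=7: a=1 ⇒ p=12799, q=720
(x₁, y₁) = (12799, 720);  12799² − 316·720² = 1 ✓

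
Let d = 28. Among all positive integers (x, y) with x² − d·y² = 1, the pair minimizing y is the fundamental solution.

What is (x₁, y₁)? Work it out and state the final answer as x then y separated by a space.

d=28: √d = [5; 3,2,3,10] (ℓ=4, even), read p_3/q_3
i=0: a=5 ⇒ p=5, q=1
i=1: a=3 ⇒ p=16, q=3
i=2: a=2 ⇒ p=37, q=7
i=3: a=3 ⇒ p=127, q=24
fundamental: x₁=127, y₁=24  (since 16129 − 28·576 = 1)

127 24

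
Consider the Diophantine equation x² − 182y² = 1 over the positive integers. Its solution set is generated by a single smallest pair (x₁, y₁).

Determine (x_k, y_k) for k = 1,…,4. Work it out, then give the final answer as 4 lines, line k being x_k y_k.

√182 → a₀=13, period (2,26); ℓ=2 even so k=1
step 0: (13, 1)  from 13·(1,0) + (0,1)
step 1: (27, 2)  from 2·(13,1) + (1,0)
(x₁, y₁) = (27, 2);  27² − 182·2² = 1 ✓
(27+2√182)^2 = 1457 + 108√182
(27+2√182)^3 = 78651 + 5830√182
(27+2√182)^4 = 4245697 + 314712√182

27 2
1457 108
78651 5830
4245697 314712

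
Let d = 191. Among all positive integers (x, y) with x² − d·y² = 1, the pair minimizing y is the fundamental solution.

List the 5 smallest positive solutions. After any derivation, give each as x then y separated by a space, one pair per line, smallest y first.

[13; 1,4,1,1,3,…,4,1,26] for √191; ℓ=16 ⇒ convergent index 15
a_0=13:  p_0=13·1+0=13,  q_0=13·0+1=1
…
a_3=1:  p_3=1·69+14=83,  q_3=1·5+1=6
a_4=1:  p_4=1·83+69=152,  q_4=1·6+5=11
a_5=3:  p_5=3·152+83=539,  q_5=3·11+6=39
a_6=2:  p_6=2·539+152=1230,  q_6=2·39+11=89
a_7=2:  p_7=2·1230+539=2999,  q_7=2·89+39=217
a_8=13:  p_8=13·2999+1230=40217,  q_8=13·217+89=2910
a_9=2:  p_9=2·40217+2999=83433,  q_9=2·2910+217=6037
a_10=2:  p_10=2·83433+40217=207083,  q_10=2·6037+2910=14984
a_11=3:  p_11=3·207083+83433=704682,  q_11=3·14984+6037=50989
…
a_13=1:  p_13=1·911765+704682=1616447,  q_13=1·65973+50989=116962
a_14=4:  p_14=4·1616447+911765=7377553,  q_14=4·116962+65973=533821
a_15=1:  p_15=1·7377553+1616447=8994000,  q_15=1·533821+116962=650783
fundamental: x₁=8994000, y₁=650783  (since 80892036000000 − 191·423518513089 = 1)
n=2: (8994000,650783)∘(8994000,650783) = (8994000·8994000+191·650783·650783, 8994000·650783+650783·8994000) = (161784071999999,11706284604000)
n=3: (161784071999999,11706284604000)∘(8994000,650783) = (8994000·161784071999999+191·650783·11706284604000, 8994000·11706284604000+650783·161784071999999) = (2910171887135973018000,210572647456751349217)
n=4: (2910171887135973018000,210572647456751349217)∘(8994000,650783) = (8994000·2910171887135973018000+191·650783·210572647456751349217, 8994000·210572647456751349217+650783·2910171887135973018000) = (52348171905801720863712000001,3787780782452031563430792000)
n=5: (52348171905801720863712000001,3787780782452031563430792000)∘(8994000,650783) = (8994000·52348171905801720863712000001+191·650783·3787780782452031563430792000, 8994000·3787780782452031563430792000+650783·52348171905801720863712000001) = (941638916241558444724564320044970000,68134600714746933190345629744650783)

8994000 650783
161784071999999 11706284604000
2910171887135973018000 210572647456751349217
52348171905801720863712000001 3787780782452031563430792000
941638916241558444724564320044970000 68134600714746933190345629744650783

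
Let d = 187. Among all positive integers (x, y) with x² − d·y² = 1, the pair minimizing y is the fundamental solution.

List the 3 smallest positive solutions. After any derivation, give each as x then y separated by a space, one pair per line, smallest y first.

[13; 1,2,13,2,1,26] for √187; ℓ=6 ⇒ convergent index 5
step 0: (13, 1)  from 13·(1,0) + (0,1)
…
step 4: (1135, 83)  from 2·(547,40) + (41,3)
step 5: (1682, 123)  from 1·(1135,83) + (547,40)
fundamental: x₁=1682, y₁=123  (since 2829124 − 187·15129 = 1)
(x_2, y_2) = (1682·1682 + 187·123·123, 1682·123 + 123·1682) = (5658247, 413772)
(x_3, y_3) = (1682·5658247 + 187·123·413772, 1682·413772 + 123·5658247) = (19034341226, 1391928885)

1682 123
5658247 413772
19034341226 1391928885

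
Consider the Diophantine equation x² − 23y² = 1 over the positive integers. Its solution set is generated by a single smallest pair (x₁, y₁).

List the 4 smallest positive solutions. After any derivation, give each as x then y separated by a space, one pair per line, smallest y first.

d=23: √d = [4; 1,3,1,8] (ℓ=4, even), read p_3/q_3
step 0: (4, 1)  from 4·(1,0) + (0,1)
…
step 2: (19, 4)  from 3·(5,1) + (4,1)
step 3: (24, 5)  from 1·(19,4) + (5,1)
→ (24, 5).  Check: 24²=576, 23·5²=575, difference 1.
n=2: (24,5)∘(24,5) = (24·24+23·5·5, 24·5+5·24) = (1151,240)
n=3: (1151,240)∘(24,5) = (24·1151+23·5·240, 24·240+5·1151) = (55224,11515)
n=4: (55224,11515)∘(24,5) = (24·55224+23·5·11515, 24·11515+5·55224) = (2649601,552480)

24 5
1151 240
55224 11515
2649601 552480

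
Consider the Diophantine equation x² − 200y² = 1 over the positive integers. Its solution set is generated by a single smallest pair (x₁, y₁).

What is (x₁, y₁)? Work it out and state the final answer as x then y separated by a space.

√200 = [14; 7,28, …], period ℓ=2 (even) → k=1
i=0: a=14 ⇒ p=14, q=1
i=1: a=7 ⇒ p=99, q=7
→ (99, 7).  Check: 99²=9801, 200·7²=9800, difference 1.

99 7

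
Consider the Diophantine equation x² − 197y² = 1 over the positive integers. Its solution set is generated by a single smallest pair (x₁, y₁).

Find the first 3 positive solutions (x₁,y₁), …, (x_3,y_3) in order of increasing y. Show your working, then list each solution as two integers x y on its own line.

393 28
308897 22008
242792649 17298260

[14; 28] for √197; ℓ=1 ⇒ convergent index 1
i=0: a=14 ⇒ p=14, q=1
i=1: a=28 ⇒ p=393, q=28
(x₁, y₁) = (393, 28);  393² − 197·28² = 1 ✓
n=2: (393,28)∘(393,28) = (393·393+197·28·28, 393·28+28·393) = (308897,22008)
n=3: (308897,22008)∘(393,28) = (393·308897+197·28·22008, 393·22008+28·308897) = (242792649,17298260)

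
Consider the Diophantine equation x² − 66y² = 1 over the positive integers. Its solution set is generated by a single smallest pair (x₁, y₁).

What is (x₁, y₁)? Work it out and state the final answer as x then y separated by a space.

[8; 8,16] for √66; ℓ=2 ⇒ convergent index 1
i=0: a=8 ⇒ p=8, q=1
i=1: a=8 ⇒ p=65, q=8
fundamental: x₁=65, y₁=8  (since 4225 − 66·64 = 1)

65 8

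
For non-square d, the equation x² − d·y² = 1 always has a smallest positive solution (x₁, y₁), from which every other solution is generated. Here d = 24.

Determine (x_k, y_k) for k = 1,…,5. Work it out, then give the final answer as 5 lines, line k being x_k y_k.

d=24: √d = [4; 1,8] (ℓ=2, even), read p_1/q_1
a_0=4:  p_0=4·1+0=4,  q_0=4·0+1=1
a_1=1:  p_1=1·4+1=5,  q_1=1·1+0=1
→ (5, 1).  Check: 5²=25, 24·1²=24, difference 1.
n=2: (5,1)∘(5,1) = (5·5+24·1·1, 5·1+1·5) = (49,10)
n=3: (49,10)∘(5,1) = (5·49+24·1·10, 5·10+1·49) = (485,99)
n=4: (485,99)∘(5,1) = (5·485+24·1·99, 5·99+1·485) = (4801,980)
n=5: (4801,980)∘(5,1) = (5·4801+24·1·980, 5·980+1·4801) = (47525,9701)

5 1
49 10
485 99
4801 980
47525 9701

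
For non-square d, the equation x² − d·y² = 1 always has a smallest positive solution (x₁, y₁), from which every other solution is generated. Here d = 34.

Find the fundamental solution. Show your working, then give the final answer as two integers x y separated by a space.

[5; 1,4,1,10] for √34; ℓ=4 ⇒ convergent index 3
step 0: (5, 1)  from 5·(1,0) + (0,1)
step 1: (6, 1)  from 1·(5,1) + (1,0)
step 2: (29, 5)  from 4·(6,1) + (5,1)
step 3: (35, 6)  from 1·(29,5) + (6,1)
fundamental: x₁=35, y₁=6  (since 1225 − 34·36 = 1)

35 6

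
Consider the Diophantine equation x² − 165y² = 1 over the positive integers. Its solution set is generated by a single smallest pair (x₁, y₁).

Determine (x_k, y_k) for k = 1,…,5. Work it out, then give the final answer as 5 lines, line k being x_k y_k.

1079 84
2328481 181272
5024860919 391184892
10843647534721 844176815664
23400586355066999 1821733177018020

d=165: √d = [12; 1,5,2,5,1,24] (ℓ=6, even), read p_5/q_5
i=0: a=12 ⇒ p=12, q=1
i=1: a=1 ⇒ p=13, q=1
…
i=3: a=2 ⇒ p=167, q=13
i=4: a=5 ⇒ p=912, q=71
i=5: a=1 ⇒ p=1079, q=84
→ (1079, 84).  Check: 1079²=1164241, 165·84²=1164240, difference 1.
k=2:  x_2 = 1079·1079+165·84·84 = 2328481,  y_2 = 1079·84+84·1079 = 181272
k=3:  x_3 = 1079·2328481+165·84·181272 = 5024860919,  y_3 = 1079·181272+84·2328481 = 391184892
k=4:  x_4 = 1079·5024860919+165·84·391184892 = 10843647534721,  y_4 = 1079·391184892+84·5024860919 = 844176815664
k=5:  x_5 = 1079·10843647534721+165·84·844176815664 = 23400586355066999,  y_5 = 1079·844176815664+84·10843647534721 = 1821733177018020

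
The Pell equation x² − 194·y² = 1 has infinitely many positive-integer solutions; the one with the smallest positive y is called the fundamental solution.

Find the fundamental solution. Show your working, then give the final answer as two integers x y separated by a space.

195 14

d=194: √d = [13; 1,12,1,26] (ℓ=4, even), read p_3/q_3
k=0  a_k=13  p_k/q_k = 13/1
k=1  a_k=1  p_k/q_k = 14/1
k=2  a_k=12  p_k/q_k = 181/13
k=3  a_k=1  p_k/q_k = 195/14
fundamental: x₁=195, y₁=14  (since 38025 − 194·196 = 1)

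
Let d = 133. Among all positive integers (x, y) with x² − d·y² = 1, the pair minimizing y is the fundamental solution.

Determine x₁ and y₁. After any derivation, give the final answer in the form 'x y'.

2588599 224460

√133 → a₀=11, period (1,1,7,5,1,…,1,1,22); ℓ=16 even so k=15
step 0: (11, 1)  from 11·(1,0) + (0,1)
step 1: (12, 1)  from 1·(11,1) + (1,0)
step 2: (23, 2)  from 1·(12,1) + (11,1)
step 3: (173, 15)  from 7·(23,2) + (12,1)
step 4: (888, 77)  from 5·(173,15) + (23,2)
step 5: (1061, 92)  from 1·(888,77) + (173,15)
step 6: (1949, 169)  from 1·(1061,92) + (888,77)
step 7: (3010, 261)  from 1·(1949,169) + (1061,92)
…
step 9: (10979, 952)  from 1·(7969,691) + (3010,261)
step 10: (18948, 1643)  from 1·(10979,952) + (7969,691)
step 11: (29927, 2595)  from 1·(18948,1643) + (10979,952)
step 12: (168583, 14618)  from 5·(29927,2595) + (18948,1643)
step 13: (1210008, 104921)  from 7·(168583,14618) + (29927,2595)
step 14: (1378591, 119539)  from 1·(1210008,104921) + (168583,14618)
step 15: (2588599, 224460)  from 1·(1378591,119539) + (1210008,104921)
fundamental: x₁=2588599, y₁=224460  (since 6700844782801 − 133·50382291600 = 1)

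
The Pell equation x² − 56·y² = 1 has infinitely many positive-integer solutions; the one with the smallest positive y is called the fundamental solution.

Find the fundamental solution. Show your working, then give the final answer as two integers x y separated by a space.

[7; 2,14] for √56; ℓ=2 ⇒ convergent index 1
k=0  a_k=7  p_k/q_k = 7/1
k=1  a_k=2  p_k/q_k = 15/2
fundamental: x₁=15, y₁=2  (since 225 − 56·4 = 1)

15 2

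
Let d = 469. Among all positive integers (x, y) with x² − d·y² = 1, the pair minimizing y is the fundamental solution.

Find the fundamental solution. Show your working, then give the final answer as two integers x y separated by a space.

137215 6336

[21; 1,1,1,10,6,10,1,1,1,42] for √469; ℓ=10 ⇒ convergent index 9
k=0  a_k=21  p_k/q_k = 21/1
…
k=3  a_k=1  p_k/q_k = 65/3
…
k=5  a_k=6  p_k/q_k = 4223/195
…
k=8  a_k=1  p_k/q_k = 90069/4159
k=9  a_k=1  p_k/q_k = 137215/6336
(x₁, y₁) = (137215, 6336);  137215² − 469·6336² = 1 ✓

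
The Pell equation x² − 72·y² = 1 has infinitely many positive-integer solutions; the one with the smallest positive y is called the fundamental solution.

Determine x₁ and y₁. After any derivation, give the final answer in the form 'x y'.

17 2

√72 → a₀=8, period (2,16); ℓ=2 even so k=1
i=0: a=8 ⇒ p=8, q=1
i=1: a=2 ⇒ p=17, q=2
fundamental: x₁=17, y₁=2  (since 289 − 72·4 = 1)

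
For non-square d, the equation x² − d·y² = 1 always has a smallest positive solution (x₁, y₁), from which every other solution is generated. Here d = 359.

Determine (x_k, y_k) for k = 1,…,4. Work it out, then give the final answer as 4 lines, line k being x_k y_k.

[18; 1,17,1,36] for √359; ℓ=4 ⇒ convergent index 3
a_0=18:  p_0=18·1+0=18,  q_0=18·0+1=1
a_1=1:  p_1=1·18+1=19,  q_1=1·1+0=1
a_2=17:  p_2=17·19+18=341,  q_2=17·1+1=18
a_3=1:  p_3=1·341+19=360,  q_3=1·18+1=19
(x₁, y₁) = (360, 19);  360² − 359·19² = 1 ✓
(360+19√359)^2 = 259199 + 13680√359
(360+19√359)^3 = 186622920 + 9849581√359
(360+19√359)^4 = 134368243201 + 7091684640√359

360 19
259199 13680
186622920 9849581
134368243201 7091684640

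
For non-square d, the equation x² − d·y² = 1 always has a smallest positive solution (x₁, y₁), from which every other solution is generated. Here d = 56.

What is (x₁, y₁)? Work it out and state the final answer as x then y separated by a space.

15 2

√56 = [7; 2,14, …], period ℓ=2 (even) → k=1
i=0: a=7 ⇒ p=7, q=1
i=1: a=2 ⇒ p=15, q=2
→ (15, 2).  Check: 15²=225, 56·2²=224, difference 1.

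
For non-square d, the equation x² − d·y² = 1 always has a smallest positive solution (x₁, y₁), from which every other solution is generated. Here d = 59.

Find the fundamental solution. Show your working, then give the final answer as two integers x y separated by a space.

√59 → a₀=7, period (1,2,7,2,1,14); ℓ=6 even so k=5
i=0: a=7 ⇒ p=7, q=1
i=1: a=1 ⇒ p=8, q=1
…
i=3: a=7 ⇒ p=169, q=22
i=4: a=2 ⇒ p=361, q=47
i=5: a=1 ⇒ p=530, q=69
fundamental: x₁=530, y₁=69  (since 280900 − 59·4761 = 1)

530 69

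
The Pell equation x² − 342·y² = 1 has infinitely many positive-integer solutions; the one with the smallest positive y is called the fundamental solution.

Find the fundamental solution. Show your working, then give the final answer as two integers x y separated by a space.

√342 = [18; 2,36, …], period ℓ=2 (even) → k=1
k=0  a_k=18  p_k/q_k = 18/1
k=1  a_k=2  p_k/q_k = 37/2
(x₁, y₁) = (37, 2);  37² − 342·2² = 1 ✓

37 2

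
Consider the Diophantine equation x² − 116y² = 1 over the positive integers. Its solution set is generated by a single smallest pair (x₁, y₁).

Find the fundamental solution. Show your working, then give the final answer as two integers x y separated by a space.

9801 910

√116 = [10; 1,3,2,1,4,1,2,3,1,20, …], period ℓ=10 (even) → k=9
k=0  a_k=10  p_k/q_k = 10/1
…
k=8  a_k=3  p_k/q_k = 7550/701
k=9  a_k=1  p_k/q_k = 9801/910
→ (9801, 910).  Check: 9801²=96059601, 116·910²=96059600, difference 1.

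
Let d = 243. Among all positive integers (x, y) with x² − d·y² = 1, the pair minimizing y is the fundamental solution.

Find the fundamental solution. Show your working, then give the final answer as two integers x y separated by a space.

70226 4505

[15; 1,1,2,3,15,3,2,1,1,30] for √243; ℓ=10 ⇒ convergent index 9
i=0: a=15 ⇒ p=15, q=1
i=1: a=1 ⇒ p=16, q=1
i=2: a=1 ⇒ p=31, q=2
i=3: a=2 ⇒ p=78, q=5
i=4: a=3 ⇒ p=265, q=17
i=5: a=15 ⇒ p=4053, q=260
i=6: a=3 ⇒ p=12424, q=797
…
i=8: a=1 ⇒ p=41325, q=2651
i=9: a=1 ⇒ p=70226, q=4505
fundamental: x₁=70226, y₁=4505  (since 4931691076 − 243·20295025 = 1)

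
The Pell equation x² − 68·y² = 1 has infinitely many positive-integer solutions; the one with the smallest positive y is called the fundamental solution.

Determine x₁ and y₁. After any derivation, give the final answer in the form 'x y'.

[8; 4,16] for √68; ℓ=2 ⇒ convergent index 1
a_0=8:  p_0=8·1+0=8,  q_0=8·0+1=1
a_1=4:  p_1=4·8+1=33,  q_1=4·1+0=4
fundamental: x₁=33, y₁=4  (since 1089 − 68·16 = 1)

33 4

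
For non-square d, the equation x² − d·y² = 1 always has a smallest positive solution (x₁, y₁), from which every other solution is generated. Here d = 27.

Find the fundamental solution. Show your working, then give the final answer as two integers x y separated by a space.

d=27: √d = [5; 5,10] (ℓ=2, even), read p_1/q_1
k=0  a_k=5  p_k/q_k = 5/1
k=1  a_k=5  p_k/q_k = 26/5
(x₁, y₁) = (26, 5);  26² − 27·5² = 1 ✓

26 5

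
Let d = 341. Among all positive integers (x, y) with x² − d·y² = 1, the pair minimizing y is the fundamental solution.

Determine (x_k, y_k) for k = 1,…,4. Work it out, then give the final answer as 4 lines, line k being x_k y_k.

10626551 575460
225847172311201 12230310076920
4799952989541519968951 259932027556408030380
102013890481930631287980124801 5524361894723138392975161840

[18; 2,6,1,8,2,…,6,2,36] for √341; ℓ=14 ⇒ convergent index 13
i=0: a=18 ⇒ p=18, q=1
i=1: a=2 ⇒ p=37, q=2
i=2: a=6 ⇒ p=240, q=13
…
i=6: a=1 ⇒ p=7645, q=414
…
i=8: a=1 ⇒ p=28124, q=1523
…
i=11: a=1 ⇒ p=718667, q=38918
i=12: a=6 ⇒ p=4953942, q=268271
i=13: a=2 ⇒ p=10626551, q=575460
fundamental: x₁=10626551, y₁=575460  (since 112923586155601 − 341·331154211600 = 1)
(x_2, y_2) = (10626551·10626551 + 341·575460·575460, 10626551·575460 + 575460·10626551) = (225847172311201, 12230310076920)
(x_3, y_3) = (10626551·225847172311201 + 341·575460·12230310076920, 10626551·12230310076920 + 575460·225847172311201) = (4799952989541519968951, 259932027556408030380)
(x_4, y_4) = (10626551·4799952989541519968951 + 341·575460·259932027556408030380, 10626551·259932027556408030380 + 575460·4799952989541519968951) = (102013890481930631287980124801, 5524361894723138392975161840)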